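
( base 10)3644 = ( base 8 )7074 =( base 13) 1874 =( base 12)2138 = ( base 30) 41E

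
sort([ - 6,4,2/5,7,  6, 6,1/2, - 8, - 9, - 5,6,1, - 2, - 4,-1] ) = [-9 ,-8, - 6, - 5, - 4, - 2,  -  1,2/5,1/2,1,4,6,  6,6,7]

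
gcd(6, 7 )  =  1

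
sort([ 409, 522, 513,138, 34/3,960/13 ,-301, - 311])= [ - 311, - 301 , 34/3, 960/13,  138, 409,513,522 ] 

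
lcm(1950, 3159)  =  157950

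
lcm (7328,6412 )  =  51296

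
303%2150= 303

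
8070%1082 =496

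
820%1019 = 820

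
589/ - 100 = -6 + 11/100 = - 5.89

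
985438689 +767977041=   1753415730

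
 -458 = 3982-4440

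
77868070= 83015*938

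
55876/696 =13969/174 = 80.28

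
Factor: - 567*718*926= - 2^2*3^4*7^1  *  359^1*463^1 = - 376980156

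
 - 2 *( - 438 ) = 876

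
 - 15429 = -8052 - 7377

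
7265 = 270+6995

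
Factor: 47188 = 2^2*47^1* 251^1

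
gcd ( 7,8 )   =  1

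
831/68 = 831/68 = 12.22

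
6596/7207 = 6596/7207 = 0.92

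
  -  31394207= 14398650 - 45792857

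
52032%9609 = 3987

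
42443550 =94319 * 450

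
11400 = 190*60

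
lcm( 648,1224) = 11016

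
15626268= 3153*4956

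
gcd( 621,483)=69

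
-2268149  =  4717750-6985899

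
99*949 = 93951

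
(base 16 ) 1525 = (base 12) 3171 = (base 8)12445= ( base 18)gcd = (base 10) 5413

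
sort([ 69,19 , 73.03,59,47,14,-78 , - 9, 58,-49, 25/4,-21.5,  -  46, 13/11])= [- 78, - 49,  -  46, - 21.5,-9,  13/11, 25/4,14, 19, 47, 58,59, 69, 73.03]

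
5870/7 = 838 + 4/7 = 838.57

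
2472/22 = 1236/11 =112.36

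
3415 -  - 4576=7991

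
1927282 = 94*20503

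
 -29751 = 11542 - 41293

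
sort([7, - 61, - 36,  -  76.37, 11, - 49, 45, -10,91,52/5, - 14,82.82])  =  [ - 76.37,-61, - 49 , - 36, - 14, - 10, 7, 52/5, 11, 45, 82.82,  91]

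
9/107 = 9/107 = 0.08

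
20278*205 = 4156990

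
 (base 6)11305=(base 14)841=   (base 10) 1625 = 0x659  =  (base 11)1248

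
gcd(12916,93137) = 1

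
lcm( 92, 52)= 1196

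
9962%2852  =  1406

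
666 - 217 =449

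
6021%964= 237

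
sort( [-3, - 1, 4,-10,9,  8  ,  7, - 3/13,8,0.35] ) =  [ - 10,-3, - 1, - 3/13, 0.35, 4, 7 , 8,8  ,  9]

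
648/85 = 7 + 53/85 = 7.62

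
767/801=767/801 = 0.96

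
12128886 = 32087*378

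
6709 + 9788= 16497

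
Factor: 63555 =3^1*5^1*19^1*223^1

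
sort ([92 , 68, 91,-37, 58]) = [ - 37, 58,68,91 , 92 ]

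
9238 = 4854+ 4384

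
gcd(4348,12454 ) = 2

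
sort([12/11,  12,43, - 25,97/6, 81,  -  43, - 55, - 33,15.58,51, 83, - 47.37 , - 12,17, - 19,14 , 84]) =[-55,-47.37, - 43, - 33, - 25, - 19,  -  12,12/11,12,14,15.58,97/6,17, 43,51, 81,83,84 ]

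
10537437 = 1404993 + 9132444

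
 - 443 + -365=  -  808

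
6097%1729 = 910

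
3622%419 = 270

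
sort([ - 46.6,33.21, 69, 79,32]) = [ - 46.6, 32 , 33.21, 69,79] 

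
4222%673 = 184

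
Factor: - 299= -13^1*23^1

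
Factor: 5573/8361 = 3^(-2) * 929^( - 1 )*5573^1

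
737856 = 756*976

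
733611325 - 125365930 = 608245395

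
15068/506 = 7534/253 = 29.78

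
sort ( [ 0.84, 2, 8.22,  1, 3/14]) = [ 3/14, 0.84,1, 2,8.22] 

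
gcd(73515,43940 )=845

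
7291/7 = 7291/7 = 1041.57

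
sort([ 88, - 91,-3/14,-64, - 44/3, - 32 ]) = [ - 91, - 64, - 32, - 44/3, - 3/14  ,  88] 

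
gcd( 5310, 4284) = 18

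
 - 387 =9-396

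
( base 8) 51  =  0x29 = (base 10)41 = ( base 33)18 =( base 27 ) 1E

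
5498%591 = 179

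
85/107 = 85/107 = 0.79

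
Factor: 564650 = 2^1*5^2*23^1*491^1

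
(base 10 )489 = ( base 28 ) hd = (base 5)3424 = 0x1E9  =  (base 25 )JE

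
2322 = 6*387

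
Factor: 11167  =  13^1*859^1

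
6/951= 2/317 = 0.01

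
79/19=4 + 3/19 = 4.16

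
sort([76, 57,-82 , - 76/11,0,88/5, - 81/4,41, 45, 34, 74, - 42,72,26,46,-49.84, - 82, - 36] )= [- 82,-82, - 49.84, - 42, - 36, - 81/4, - 76/11, 0 , 88/5,26,34, 41 , 45,46,57,  72,74,  76 ] 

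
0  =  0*88337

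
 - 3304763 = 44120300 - 47425063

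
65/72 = 65/72= 0.90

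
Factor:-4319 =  - 7^1*617^1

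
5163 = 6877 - 1714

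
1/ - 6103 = - 1/6103 = -0.00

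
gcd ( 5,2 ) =1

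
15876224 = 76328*208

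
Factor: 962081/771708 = 2^(  -  2)*3^(-1)*7^( - 1)*17^2*3329^1*9187^ ( - 1) 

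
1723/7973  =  1723/7973 = 0.22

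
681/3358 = 681/3358= 0.20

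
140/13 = 140/13 = 10.77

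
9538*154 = 1468852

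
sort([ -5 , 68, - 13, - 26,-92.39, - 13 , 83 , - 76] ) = [ - 92.39, - 76 , - 26, - 13, - 13 , - 5,68, 83 ]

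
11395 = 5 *2279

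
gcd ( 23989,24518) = 23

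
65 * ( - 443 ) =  -28795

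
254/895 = 254/895 = 0.28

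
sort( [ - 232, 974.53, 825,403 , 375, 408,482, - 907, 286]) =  [ - 907, - 232, 286,375, 403 , 408,482,825,974.53 ]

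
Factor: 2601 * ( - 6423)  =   - 3^3 * 17^2 * 2141^1 = - 16706223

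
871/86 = 871/86 = 10.13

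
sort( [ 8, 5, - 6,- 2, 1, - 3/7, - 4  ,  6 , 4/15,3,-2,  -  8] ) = [ - 8, - 6, - 4, - 2, - 2 , - 3/7,4/15,1,3,5,6, 8]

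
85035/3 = 28345 = 28345.00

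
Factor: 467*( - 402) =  -2^1*  3^1 * 67^1* 467^1 =- 187734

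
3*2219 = 6657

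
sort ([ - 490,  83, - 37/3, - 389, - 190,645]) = [ - 490, - 389,  -  190, - 37/3, 83, 645]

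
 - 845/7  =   - 121+2/7 = - 120.71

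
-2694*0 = 0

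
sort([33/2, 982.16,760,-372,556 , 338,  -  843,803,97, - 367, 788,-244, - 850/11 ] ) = [ - 843,-372 , - 367 ,-244,  -  850/11,33/2 , 97,338,  556, 760,788, 803,982.16 ]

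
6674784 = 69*96736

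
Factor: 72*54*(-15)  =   - 58320 = -2^4*3^6*5^1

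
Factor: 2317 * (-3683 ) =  - 7^1*29^1*127^1*  331^1 = -8533511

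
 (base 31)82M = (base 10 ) 7772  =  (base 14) 2B92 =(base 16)1e5c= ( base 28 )9PG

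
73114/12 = 6092 + 5/6 = 6092.83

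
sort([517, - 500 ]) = [ - 500 , 517 ] 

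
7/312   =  7/312=0.02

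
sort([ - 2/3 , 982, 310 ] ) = [ - 2/3, 310, 982] 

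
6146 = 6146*1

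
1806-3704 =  - 1898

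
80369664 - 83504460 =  - 3134796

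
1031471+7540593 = 8572064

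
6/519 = 2/173=   0.01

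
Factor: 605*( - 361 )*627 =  - 3^1*5^1*11^3*19^3= - 136939935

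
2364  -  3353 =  - 989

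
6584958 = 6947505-362547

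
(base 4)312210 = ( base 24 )61C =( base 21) 7J6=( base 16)DA4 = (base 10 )3492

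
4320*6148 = 26559360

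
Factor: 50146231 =181^1*277051^1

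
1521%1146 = 375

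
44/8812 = 11/2203 = 0.00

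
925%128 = 29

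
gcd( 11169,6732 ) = 153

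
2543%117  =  86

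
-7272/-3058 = 2  +  578/1529 = 2.38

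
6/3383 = 6/3383  =  0.00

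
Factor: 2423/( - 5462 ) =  - 2^( - 1 )*2423^1*2731^( - 1) 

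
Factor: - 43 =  - 43^1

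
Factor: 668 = 2^2*167^1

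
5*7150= 35750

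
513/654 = 171/218 = 0.78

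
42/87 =14/29=0.48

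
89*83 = 7387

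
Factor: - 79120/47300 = - 92/55 = - 2^2*5^( -1)*11^( - 1) * 23^1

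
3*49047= 147141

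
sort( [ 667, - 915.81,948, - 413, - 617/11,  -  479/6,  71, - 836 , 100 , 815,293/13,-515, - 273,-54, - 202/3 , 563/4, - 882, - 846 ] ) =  [ - 915.81, - 882, - 846,  -  836, - 515, - 413, - 273, - 479/6,-202/3 , - 617/11 ,-54,293/13 , 71, 100,  563/4,667,  815, 948]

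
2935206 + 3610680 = 6545886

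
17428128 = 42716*408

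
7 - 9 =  - 2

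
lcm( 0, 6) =0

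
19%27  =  19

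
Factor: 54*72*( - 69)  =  - 268272 = - 2^4*3^6*23^1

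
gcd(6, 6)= 6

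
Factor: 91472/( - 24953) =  - 2^4*5717^1*24953^( - 1) 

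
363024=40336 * 9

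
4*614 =2456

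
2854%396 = 82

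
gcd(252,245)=7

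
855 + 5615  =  6470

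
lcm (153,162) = 2754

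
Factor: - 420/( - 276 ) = 35/23=5^1*7^1*23^( - 1) 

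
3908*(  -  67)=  - 261836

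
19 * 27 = 513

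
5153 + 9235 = 14388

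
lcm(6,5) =30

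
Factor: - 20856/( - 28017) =632/849=2^3 * 3^( - 1 )*79^1*283^(-1 )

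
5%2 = 1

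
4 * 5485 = 21940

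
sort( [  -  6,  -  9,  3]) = [ - 9, - 6  ,  3 ] 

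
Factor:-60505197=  - 3^1 * 1721^1 *11719^1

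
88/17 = 88/17   =  5.18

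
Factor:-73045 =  - 5^1 * 7^1*2087^1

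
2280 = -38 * ( - 60) 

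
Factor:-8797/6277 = -19^1* 463^1*6277^( - 1 )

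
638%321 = 317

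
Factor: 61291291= 283^1*216577^1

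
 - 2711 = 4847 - 7558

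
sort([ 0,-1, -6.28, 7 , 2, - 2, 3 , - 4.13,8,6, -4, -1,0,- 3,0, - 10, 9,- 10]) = [ - 10 , - 10, - 6.28, - 4.13, - 4, - 3 , - 2, - 1,-1, 0,0,0,2 , 3,6, 7, 8, 9 ]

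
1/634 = 1/634 = 0.00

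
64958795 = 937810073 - 872851278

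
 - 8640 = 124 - 8764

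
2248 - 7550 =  - 5302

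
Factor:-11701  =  -11701^1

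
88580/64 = 1384 + 1/16  =  1384.06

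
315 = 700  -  385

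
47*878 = 41266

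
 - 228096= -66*3456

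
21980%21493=487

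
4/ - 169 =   -  1 +165/169 = - 0.02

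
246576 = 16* 15411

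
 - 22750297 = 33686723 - 56437020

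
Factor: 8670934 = 2^1  *4335467^1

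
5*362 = 1810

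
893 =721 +172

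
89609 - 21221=68388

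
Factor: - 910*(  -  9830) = 8945300 = 2^2 *5^2*7^1*13^1*983^1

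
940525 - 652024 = 288501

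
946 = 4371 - 3425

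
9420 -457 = 8963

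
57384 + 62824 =120208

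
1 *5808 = 5808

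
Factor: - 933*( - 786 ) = 733338 = 2^1*3^2 * 131^1*311^1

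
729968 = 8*91246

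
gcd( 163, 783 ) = 1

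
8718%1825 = 1418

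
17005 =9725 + 7280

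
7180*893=6411740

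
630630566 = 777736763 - 147106197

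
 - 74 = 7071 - 7145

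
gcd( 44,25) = 1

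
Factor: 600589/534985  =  769/685 =5^ ( - 1)*137^( - 1) * 769^1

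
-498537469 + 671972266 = 173434797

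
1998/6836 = 999/3418 = 0.29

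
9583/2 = 9583/2 = 4791.50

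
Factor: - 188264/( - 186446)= 2^2  *13^ ( - 1)*71^( - 1 )*233^1 = 932/923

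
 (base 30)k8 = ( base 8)1140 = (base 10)608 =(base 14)316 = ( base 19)1d0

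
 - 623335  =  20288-643623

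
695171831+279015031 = 974186862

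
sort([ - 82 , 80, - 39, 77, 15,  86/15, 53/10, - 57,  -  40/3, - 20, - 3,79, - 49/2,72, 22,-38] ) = [-82, - 57,-39,  -  38, - 49/2,- 20,  -  40/3, - 3,53/10, 86/15, 15, 22, 72,77 , 79, 80]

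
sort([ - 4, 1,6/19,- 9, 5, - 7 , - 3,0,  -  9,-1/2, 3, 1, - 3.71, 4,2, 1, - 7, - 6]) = [ - 9 , - 9, - 7, - 7, - 6, - 4, - 3.71, - 3, - 1/2,0,6/19, 1, 1, 1,2  ,  3, 4, 5]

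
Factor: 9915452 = 2^2*53^1*46771^1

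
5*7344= 36720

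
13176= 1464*9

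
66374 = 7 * 9482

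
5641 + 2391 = 8032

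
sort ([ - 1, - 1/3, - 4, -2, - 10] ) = [ - 10 , - 4,- 2, - 1, - 1/3]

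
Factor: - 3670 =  - 2^1*5^1 * 367^1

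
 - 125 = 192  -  317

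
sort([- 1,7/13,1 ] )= [ - 1,  7/13,1]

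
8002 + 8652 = 16654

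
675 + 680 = 1355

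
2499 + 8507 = 11006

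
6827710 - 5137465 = 1690245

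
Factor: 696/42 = 116/7 = 2^2*7^(-1)*29^1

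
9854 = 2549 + 7305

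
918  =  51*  18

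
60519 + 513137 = 573656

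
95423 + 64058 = 159481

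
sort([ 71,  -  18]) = [ - 18 , 71]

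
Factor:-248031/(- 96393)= 651/253= 3^1*7^1*11^( - 1)*23^(-1)*31^1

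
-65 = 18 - 83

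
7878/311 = 7878/311 = 25.33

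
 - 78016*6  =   - 468096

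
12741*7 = 89187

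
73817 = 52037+21780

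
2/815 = 2/815 = 0.00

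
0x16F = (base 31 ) BQ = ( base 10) 367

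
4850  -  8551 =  - 3701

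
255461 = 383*667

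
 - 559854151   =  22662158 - 582516309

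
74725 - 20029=54696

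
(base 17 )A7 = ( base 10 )177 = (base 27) 6F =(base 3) 20120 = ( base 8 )261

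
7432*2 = 14864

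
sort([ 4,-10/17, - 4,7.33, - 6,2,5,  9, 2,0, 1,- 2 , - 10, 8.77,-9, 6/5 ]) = [ - 10, - 9, - 6, -4,- 2,-10/17, 0, 1,6/5 , 2,2, 4,5, 7.33, 8.77,9]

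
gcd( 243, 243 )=243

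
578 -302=276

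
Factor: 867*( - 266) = - 2^1*3^1*7^1*17^2*19^1 = - 230622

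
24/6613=24/6613 = 0.00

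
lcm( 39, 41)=1599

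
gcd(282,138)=6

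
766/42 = 383/21 = 18.24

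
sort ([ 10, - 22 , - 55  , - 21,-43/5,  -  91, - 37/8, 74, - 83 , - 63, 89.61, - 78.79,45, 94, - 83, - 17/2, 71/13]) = [ - 91,-83, - 83 , -78.79, - 63, - 55, - 22, - 21, - 43/5, - 17/2, - 37/8,71/13,10, 45, 74, 89.61, 94]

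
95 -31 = 64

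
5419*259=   1403521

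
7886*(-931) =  - 7341866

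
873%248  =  129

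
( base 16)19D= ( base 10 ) 413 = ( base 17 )175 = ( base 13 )25A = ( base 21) je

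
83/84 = 83/84  =  0.99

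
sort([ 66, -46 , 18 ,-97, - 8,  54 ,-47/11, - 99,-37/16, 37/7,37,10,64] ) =[-99, - 97, - 46,-8, - 47/11, - 37/16,37/7 , 10, 18,37 , 54,64, 66]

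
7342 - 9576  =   - 2234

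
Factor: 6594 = 2^1 *3^1 * 7^1*157^1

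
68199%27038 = 14123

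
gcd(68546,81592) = 2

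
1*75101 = 75101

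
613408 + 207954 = 821362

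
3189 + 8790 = 11979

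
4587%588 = 471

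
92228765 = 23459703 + 68769062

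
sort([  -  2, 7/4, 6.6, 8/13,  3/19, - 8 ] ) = [ - 8,  -  2,3/19, 8/13, 7/4,  6.6]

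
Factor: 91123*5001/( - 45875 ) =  - 3^1 * 5^( -3)*293^1*311^1  *  367^( - 1)*1667^1 = -  455706123/45875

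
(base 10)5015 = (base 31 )56o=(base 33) 4JW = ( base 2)1001110010111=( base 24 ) 8GN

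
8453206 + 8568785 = 17021991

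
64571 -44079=20492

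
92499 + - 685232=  - 592733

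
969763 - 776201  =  193562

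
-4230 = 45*( - 94 ) 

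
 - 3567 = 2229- 5796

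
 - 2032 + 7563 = 5531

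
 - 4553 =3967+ -8520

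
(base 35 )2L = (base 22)43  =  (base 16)5b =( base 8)133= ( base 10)91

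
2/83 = 2/83 =0.02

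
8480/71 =8480/71 = 119.44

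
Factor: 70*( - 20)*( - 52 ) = 72800 = 2^5*5^2* 7^1* 13^1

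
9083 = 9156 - 73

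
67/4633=67/4633=0.01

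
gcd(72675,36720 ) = 765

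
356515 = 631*565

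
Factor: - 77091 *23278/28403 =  - 1794524298/28403  =  -2^1* 3^1*7^1*103^1*113^1*3671^1*28403^(-1 ) 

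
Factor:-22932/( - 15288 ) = 2^( - 1)*3^1 = 3/2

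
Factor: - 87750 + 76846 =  - 10904 = - 2^3*29^1*47^1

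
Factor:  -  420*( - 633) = 2^2*3^2*5^1*7^1 * 211^1 =265860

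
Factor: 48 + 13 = 61 = 61^1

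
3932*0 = 0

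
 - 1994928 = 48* ( - 41561) 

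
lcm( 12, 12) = 12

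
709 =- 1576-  - 2285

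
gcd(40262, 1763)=41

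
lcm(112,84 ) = 336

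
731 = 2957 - 2226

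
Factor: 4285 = 5^1 * 857^1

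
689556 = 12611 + 676945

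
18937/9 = 18937/9 = 2104.11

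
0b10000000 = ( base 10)128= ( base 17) 79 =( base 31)44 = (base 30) 48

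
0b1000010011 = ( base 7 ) 1356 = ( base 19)18i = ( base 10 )531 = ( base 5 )4111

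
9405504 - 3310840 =6094664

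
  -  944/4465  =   - 1+3521/4465 = - 0.21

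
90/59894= 45/29947 = 0.00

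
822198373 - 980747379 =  - 158549006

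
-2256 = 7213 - 9469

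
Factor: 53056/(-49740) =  - 2^4 * 3^ ( - 1)*5^(-1 )  =  -16/15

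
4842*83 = 401886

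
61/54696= 61/54696 = 0.00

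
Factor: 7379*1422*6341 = 2^1*3^2*17^1*47^1*79^1*157^1*373^1= 66535719858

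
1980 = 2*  990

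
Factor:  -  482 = -2^1*241^1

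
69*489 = 33741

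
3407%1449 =509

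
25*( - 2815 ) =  - 70375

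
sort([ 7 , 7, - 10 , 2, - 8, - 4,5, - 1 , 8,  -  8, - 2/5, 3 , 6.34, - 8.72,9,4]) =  [ - 10,  -  8.72,-8, -8 , - 4,-1, - 2/5 , 2, 3, 4, 5,6.34, 7,  7, 8, 9]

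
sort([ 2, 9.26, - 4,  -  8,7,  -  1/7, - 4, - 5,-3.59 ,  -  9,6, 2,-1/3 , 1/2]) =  [ - 9,  -  8, - 5, - 4, - 4, - 3.59,-1/3,  -  1/7 , 1/2,2, 2, 6,7,9.26] 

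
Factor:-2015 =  - 5^1*13^1 *31^1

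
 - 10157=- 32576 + 22419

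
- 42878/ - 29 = 42878/29= 1478.55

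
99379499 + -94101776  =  5277723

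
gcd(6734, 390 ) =26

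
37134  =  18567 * 2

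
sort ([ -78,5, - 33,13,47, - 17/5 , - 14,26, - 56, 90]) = [ - 78, - 56, - 33, - 14, - 17/5,5, 13,26,47,90]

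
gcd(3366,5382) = 18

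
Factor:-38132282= - 2^1*19066141^1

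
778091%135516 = 100511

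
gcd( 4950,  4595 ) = 5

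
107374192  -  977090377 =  - 869716185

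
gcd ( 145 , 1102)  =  29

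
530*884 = 468520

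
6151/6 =6151/6 = 1025.17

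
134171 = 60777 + 73394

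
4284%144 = 108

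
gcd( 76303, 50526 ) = 1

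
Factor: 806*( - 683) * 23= - 2^1*13^1*23^1*31^1*683^1 = - 12661454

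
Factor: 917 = 7^1*131^1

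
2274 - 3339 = - 1065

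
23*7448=171304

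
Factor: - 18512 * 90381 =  - 2^4*3^1*13^1 *47^1*89^1*641^1  =  - 1673133072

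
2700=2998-298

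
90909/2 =45454 + 1/2 = 45454.50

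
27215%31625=27215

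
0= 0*8128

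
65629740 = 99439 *660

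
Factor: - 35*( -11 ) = 5^1*7^1*11^1 = 385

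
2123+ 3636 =5759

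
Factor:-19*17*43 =-17^1*19^1*43^1=-13889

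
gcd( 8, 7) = 1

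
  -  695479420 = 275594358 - 971073778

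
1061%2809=1061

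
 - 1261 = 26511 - 27772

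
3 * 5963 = 17889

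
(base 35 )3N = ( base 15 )88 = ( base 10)128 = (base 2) 10000000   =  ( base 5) 1003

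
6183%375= 183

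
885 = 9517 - 8632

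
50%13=11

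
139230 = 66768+72462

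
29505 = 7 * 4215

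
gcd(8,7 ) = 1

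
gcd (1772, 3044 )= 4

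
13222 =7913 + 5309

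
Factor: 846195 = 3^1 * 5^1*7^1*8059^1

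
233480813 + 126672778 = 360153591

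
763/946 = 763/946 =0.81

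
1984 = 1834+150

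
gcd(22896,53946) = 54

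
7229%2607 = 2015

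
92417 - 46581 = 45836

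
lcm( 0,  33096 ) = 0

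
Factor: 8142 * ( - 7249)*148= - 8735160984  =  - 2^3*3^1*11^1*23^1*37^1*59^1*659^1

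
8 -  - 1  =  9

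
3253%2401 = 852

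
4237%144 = 61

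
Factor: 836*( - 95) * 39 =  - 2^2*3^1*5^1*11^1* 13^1*19^2=- 3097380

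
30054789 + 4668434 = 34723223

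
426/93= 142/31 =4.58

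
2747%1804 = 943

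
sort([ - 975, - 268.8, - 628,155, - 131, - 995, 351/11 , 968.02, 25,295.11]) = [ - 995,-975, - 628, - 268.8, - 131,25,  351/11, 155, 295.11,  968.02] 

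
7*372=2604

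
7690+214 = 7904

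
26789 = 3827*7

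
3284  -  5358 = - 2074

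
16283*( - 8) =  - 130264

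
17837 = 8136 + 9701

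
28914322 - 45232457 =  - 16318135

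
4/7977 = 4/7977=0.00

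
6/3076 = 3/1538 = 0.00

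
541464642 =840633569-299168927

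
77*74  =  5698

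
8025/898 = 8025/898 = 8.94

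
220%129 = 91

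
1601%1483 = 118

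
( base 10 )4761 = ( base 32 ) 4KP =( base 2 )1001010011001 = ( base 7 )16611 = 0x1299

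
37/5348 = 37/5348 = 0.01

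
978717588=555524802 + 423192786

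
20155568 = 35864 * 562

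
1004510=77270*13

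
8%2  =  0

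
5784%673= 400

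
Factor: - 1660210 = - 2^1*5^1*166021^1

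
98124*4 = 392496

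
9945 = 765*13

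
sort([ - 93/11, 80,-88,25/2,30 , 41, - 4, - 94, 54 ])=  [ - 94, - 88, - 93/11, - 4, 25/2,30, 41, 54, 80 ]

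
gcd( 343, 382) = 1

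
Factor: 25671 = 3^1*43^1*199^1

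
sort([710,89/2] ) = [89/2,710] 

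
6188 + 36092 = 42280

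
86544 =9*9616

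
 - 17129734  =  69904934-87034668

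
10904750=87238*125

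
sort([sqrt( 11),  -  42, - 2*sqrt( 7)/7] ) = [ - 42,-2 *sqrt( 7) /7, sqrt( 11 ) ]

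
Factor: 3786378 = 2^1*3^1 *127^1*4969^1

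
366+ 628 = 994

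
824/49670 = 412/24835 = 0.02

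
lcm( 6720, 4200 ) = 33600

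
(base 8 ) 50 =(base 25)1f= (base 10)40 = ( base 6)104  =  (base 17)26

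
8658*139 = 1203462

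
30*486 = 14580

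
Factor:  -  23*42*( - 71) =2^1*3^1*7^1*23^1*71^1 =68586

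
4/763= 4/763 = 0.01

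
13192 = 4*3298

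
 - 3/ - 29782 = 3/29782 = 0.00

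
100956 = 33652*3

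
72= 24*3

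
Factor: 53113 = 53113^1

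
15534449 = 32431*479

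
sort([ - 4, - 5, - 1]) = [ - 5, -4, - 1]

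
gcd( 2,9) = 1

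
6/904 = 3/452 = 0.01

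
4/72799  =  4/72799 = 0.00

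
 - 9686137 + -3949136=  - 13635273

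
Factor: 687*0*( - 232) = 0^1 =0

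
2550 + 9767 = 12317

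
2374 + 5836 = 8210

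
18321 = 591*31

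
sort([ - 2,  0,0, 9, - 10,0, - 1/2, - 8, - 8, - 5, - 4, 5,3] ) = [ - 10, - 8 ,-8, - 5 , - 4, - 2, - 1/2, 0, 0,0, 3,5, 9 ]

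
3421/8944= 3421/8944 = 0.38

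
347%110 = 17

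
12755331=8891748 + 3863583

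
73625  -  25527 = 48098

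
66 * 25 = 1650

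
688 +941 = 1629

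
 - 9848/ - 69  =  9848/69 = 142.72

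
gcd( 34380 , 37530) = 90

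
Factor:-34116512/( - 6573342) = 2^4 * 3^( - 1)*1066141^1 *1095557^( - 1 ) = 17058256/3286671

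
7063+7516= 14579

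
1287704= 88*14633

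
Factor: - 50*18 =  - 2^2*3^2*5^2 = -900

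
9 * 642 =5778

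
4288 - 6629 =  - 2341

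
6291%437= 173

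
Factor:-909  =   - 3^2*101^1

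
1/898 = 1/898 = 0.00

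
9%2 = 1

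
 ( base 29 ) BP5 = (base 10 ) 9981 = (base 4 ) 2123331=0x26FD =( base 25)fo6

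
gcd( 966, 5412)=6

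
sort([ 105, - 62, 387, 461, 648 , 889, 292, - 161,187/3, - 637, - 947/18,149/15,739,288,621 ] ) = [-637,  -  161,-62, - 947/18, 149/15,187/3,105, 288,292, 387,  461, 621  ,  648, 739,  889 ]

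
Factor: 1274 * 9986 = 12722164 = 2^2*7^2*13^1*4993^1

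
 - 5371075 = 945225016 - 950596091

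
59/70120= 59/70120= 0.00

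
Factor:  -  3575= - 5^2*11^1 * 13^1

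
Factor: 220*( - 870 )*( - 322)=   61630800  =  2^4*3^1 * 5^2*7^1*11^1*23^1*29^1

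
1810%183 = 163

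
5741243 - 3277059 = 2464184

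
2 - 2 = 0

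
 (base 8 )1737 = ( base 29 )155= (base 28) 17B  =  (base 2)1111011111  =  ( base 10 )991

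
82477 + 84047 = 166524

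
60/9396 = 5/783 = 0.01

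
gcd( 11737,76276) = 1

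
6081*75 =456075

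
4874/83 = 4874/83= 58.72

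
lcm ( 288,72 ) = 288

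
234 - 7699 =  - 7465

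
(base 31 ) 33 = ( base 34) 2s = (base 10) 96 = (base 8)140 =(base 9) 116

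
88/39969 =88/39969 =0.00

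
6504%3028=448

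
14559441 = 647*22503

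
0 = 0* 57708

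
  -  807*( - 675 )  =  544725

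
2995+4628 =7623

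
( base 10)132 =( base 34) 3u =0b10000100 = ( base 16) 84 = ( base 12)B0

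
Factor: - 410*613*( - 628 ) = 2^3*5^1*41^1*157^1*613^1 = 157835240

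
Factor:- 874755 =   -  3^2*5^1*7^1 *2777^1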